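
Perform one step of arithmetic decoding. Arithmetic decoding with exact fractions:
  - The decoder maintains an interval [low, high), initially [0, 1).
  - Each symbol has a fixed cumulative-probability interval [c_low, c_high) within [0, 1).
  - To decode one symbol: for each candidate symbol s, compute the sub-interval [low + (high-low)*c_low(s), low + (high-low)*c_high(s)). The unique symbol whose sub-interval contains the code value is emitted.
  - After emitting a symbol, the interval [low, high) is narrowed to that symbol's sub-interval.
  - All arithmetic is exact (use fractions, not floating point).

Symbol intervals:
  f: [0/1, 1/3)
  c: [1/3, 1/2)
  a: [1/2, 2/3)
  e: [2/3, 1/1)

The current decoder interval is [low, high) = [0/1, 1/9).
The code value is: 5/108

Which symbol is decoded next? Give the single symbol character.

Interval width = high − low = 1/9 − 0/1 = 1/9
Scaled code = (code − low) / width = (5/108 − 0/1) / 1/9 = 5/12
  f: [0/1, 1/3) 
  c: [1/3, 1/2) ← scaled code falls here ✓
  a: [1/2, 2/3) 
  e: [2/3, 1/1) 

Answer: c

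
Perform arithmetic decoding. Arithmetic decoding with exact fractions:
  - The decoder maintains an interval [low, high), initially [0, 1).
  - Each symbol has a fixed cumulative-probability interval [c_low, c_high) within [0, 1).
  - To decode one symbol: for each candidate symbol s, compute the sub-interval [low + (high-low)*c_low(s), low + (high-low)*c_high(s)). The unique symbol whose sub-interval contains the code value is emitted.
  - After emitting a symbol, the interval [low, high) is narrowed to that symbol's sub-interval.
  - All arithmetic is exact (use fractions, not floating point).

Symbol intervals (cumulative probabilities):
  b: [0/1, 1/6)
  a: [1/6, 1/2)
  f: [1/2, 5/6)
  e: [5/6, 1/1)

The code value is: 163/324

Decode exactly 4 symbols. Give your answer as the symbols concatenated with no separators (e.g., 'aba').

Answer: fbba

Derivation:
Step 1: interval [0/1, 1/1), width = 1/1 - 0/1 = 1/1
  'b': [0/1 + 1/1*0/1, 0/1 + 1/1*1/6) = [0/1, 1/6)
  'a': [0/1 + 1/1*1/6, 0/1 + 1/1*1/2) = [1/6, 1/2)
  'f': [0/1 + 1/1*1/2, 0/1 + 1/1*5/6) = [1/2, 5/6) <- contains code 163/324
  'e': [0/1 + 1/1*5/6, 0/1 + 1/1*1/1) = [5/6, 1/1)
  emit 'f', narrow to [1/2, 5/6)
Step 2: interval [1/2, 5/6), width = 5/6 - 1/2 = 1/3
  'b': [1/2 + 1/3*0/1, 1/2 + 1/3*1/6) = [1/2, 5/9) <- contains code 163/324
  'a': [1/2 + 1/3*1/6, 1/2 + 1/3*1/2) = [5/9, 2/3)
  'f': [1/2 + 1/3*1/2, 1/2 + 1/3*5/6) = [2/3, 7/9)
  'e': [1/2 + 1/3*5/6, 1/2 + 1/3*1/1) = [7/9, 5/6)
  emit 'b', narrow to [1/2, 5/9)
Step 3: interval [1/2, 5/9), width = 5/9 - 1/2 = 1/18
  'b': [1/2 + 1/18*0/1, 1/2 + 1/18*1/6) = [1/2, 55/108) <- contains code 163/324
  'a': [1/2 + 1/18*1/6, 1/2 + 1/18*1/2) = [55/108, 19/36)
  'f': [1/2 + 1/18*1/2, 1/2 + 1/18*5/6) = [19/36, 59/108)
  'e': [1/2 + 1/18*5/6, 1/2 + 1/18*1/1) = [59/108, 5/9)
  emit 'b', narrow to [1/2, 55/108)
Step 4: interval [1/2, 55/108), width = 55/108 - 1/2 = 1/108
  'b': [1/2 + 1/108*0/1, 1/2 + 1/108*1/6) = [1/2, 325/648)
  'a': [1/2 + 1/108*1/6, 1/2 + 1/108*1/2) = [325/648, 109/216) <- contains code 163/324
  'f': [1/2 + 1/108*1/2, 1/2 + 1/108*5/6) = [109/216, 329/648)
  'e': [1/2 + 1/108*5/6, 1/2 + 1/108*1/1) = [329/648, 55/108)
  emit 'a', narrow to [325/648, 109/216)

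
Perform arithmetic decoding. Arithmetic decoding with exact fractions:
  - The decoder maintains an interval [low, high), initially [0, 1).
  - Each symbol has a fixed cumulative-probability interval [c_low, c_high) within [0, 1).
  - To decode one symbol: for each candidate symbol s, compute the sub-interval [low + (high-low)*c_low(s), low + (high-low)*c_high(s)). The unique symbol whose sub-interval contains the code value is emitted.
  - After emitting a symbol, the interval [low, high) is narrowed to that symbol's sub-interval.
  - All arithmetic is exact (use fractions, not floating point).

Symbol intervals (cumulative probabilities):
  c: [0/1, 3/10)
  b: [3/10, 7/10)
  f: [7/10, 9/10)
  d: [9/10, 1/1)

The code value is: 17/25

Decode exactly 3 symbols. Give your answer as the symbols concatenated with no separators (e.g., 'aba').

Answer: bdb

Derivation:
Step 1: interval [0/1, 1/1), width = 1/1 - 0/1 = 1/1
  'c': [0/1 + 1/1*0/1, 0/1 + 1/1*3/10) = [0/1, 3/10)
  'b': [0/1 + 1/1*3/10, 0/1 + 1/1*7/10) = [3/10, 7/10) <- contains code 17/25
  'f': [0/1 + 1/1*7/10, 0/1 + 1/1*9/10) = [7/10, 9/10)
  'd': [0/1 + 1/1*9/10, 0/1 + 1/1*1/1) = [9/10, 1/1)
  emit 'b', narrow to [3/10, 7/10)
Step 2: interval [3/10, 7/10), width = 7/10 - 3/10 = 2/5
  'c': [3/10 + 2/5*0/1, 3/10 + 2/5*3/10) = [3/10, 21/50)
  'b': [3/10 + 2/5*3/10, 3/10 + 2/5*7/10) = [21/50, 29/50)
  'f': [3/10 + 2/5*7/10, 3/10 + 2/5*9/10) = [29/50, 33/50)
  'd': [3/10 + 2/5*9/10, 3/10 + 2/5*1/1) = [33/50, 7/10) <- contains code 17/25
  emit 'd', narrow to [33/50, 7/10)
Step 3: interval [33/50, 7/10), width = 7/10 - 33/50 = 1/25
  'c': [33/50 + 1/25*0/1, 33/50 + 1/25*3/10) = [33/50, 84/125)
  'b': [33/50 + 1/25*3/10, 33/50 + 1/25*7/10) = [84/125, 86/125) <- contains code 17/25
  'f': [33/50 + 1/25*7/10, 33/50 + 1/25*9/10) = [86/125, 87/125)
  'd': [33/50 + 1/25*9/10, 33/50 + 1/25*1/1) = [87/125, 7/10)
  emit 'b', narrow to [84/125, 86/125)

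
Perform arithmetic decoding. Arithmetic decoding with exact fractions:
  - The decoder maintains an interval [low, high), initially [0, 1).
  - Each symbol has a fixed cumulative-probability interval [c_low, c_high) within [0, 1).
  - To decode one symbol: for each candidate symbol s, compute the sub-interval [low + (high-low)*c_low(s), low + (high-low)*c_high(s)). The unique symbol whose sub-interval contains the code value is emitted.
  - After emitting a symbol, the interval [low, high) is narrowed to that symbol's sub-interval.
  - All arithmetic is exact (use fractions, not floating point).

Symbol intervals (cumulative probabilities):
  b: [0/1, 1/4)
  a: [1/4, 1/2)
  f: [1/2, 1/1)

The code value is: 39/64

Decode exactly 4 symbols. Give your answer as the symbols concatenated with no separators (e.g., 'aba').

Step 1: interval [0/1, 1/1), width = 1/1 - 0/1 = 1/1
  'b': [0/1 + 1/1*0/1, 0/1 + 1/1*1/4) = [0/1, 1/4)
  'a': [0/1 + 1/1*1/4, 0/1 + 1/1*1/2) = [1/4, 1/2)
  'f': [0/1 + 1/1*1/2, 0/1 + 1/1*1/1) = [1/2, 1/1) <- contains code 39/64
  emit 'f', narrow to [1/2, 1/1)
Step 2: interval [1/2, 1/1), width = 1/1 - 1/2 = 1/2
  'b': [1/2 + 1/2*0/1, 1/2 + 1/2*1/4) = [1/2, 5/8) <- contains code 39/64
  'a': [1/2 + 1/2*1/4, 1/2 + 1/2*1/2) = [5/8, 3/4)
  'f': [1/2 + 1/2*1/2, 1/2 + 1/2*1/1) = [3/4, 1/1)
  emit 'b', narrow to [1/2, 5/8)
Step 3: interval [1/2, 5/8), width = 5/8 - 1/2 = 1/8
  'b': [1/2 + 1/8*0/1, 1/2 + 1/8*1/4) = [1/2, 17/32)
  'a': [1/2 + 1/8*1/4, 1/2 + 1/8*1/2) = [17/32, 9/16)
  'f': [1/2 + 1/8*1/2, 1/2 + 1/8*1/1) = [9/16, 5/8) <- contains code 39/64
  emit 'f', narrow to [9/16, 5/8)
Step 4: interval [9/16, 5/8), width = 5/8 - 9/16 = 1/16
  'b': [9/16 + 1/16*0/1, 9/16 + 1/16*1/4) = [9/16, 37/64)
  'a': [9/16 + 1/16*1/4, 9/16 + 1/16*1/2) = [37/64, 19/32)
  'f': [9/16 + 1/16*1/2, 9/16 + 1/16*1/1) = [19/32, 5/8) <- contains code 39/64
  emit 'f', narrow to [19/32, 5/8)

Answer: fbff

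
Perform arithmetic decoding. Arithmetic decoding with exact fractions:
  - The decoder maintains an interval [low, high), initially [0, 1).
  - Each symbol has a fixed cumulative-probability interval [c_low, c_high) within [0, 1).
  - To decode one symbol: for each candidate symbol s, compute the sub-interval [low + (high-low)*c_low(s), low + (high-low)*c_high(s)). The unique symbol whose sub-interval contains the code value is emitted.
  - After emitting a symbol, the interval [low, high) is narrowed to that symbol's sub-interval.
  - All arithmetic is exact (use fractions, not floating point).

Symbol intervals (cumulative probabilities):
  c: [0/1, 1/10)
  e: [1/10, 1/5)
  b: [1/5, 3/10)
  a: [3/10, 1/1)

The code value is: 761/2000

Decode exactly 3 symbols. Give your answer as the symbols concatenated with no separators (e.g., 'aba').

Answer: aee

Derivation:
Step 1: interval [0/1, 1/1), width = 1/1 - 0/1 = 1/1
  'c': [0/1 + 1/1*0/1, 0/1 + 1/1*1/10) = [0/1, 1/10)
  'e': [0/1 + 1/1*1/10, 0/1 + 1/1*1/5) = [1/10, 1/5)
  'b': [0/1 + 1/1*1/5, 0/1 + 1/1*3/10) = [1/5, 3/10)
  'a': [0/1 + 1/1*3/10, 0/1 + 1/1*1/1) = [3/10, 1/1) <- contains code 761/2000
  emit 'a', narrow to [3/10, 1/1)
Step 2: interval [3/10, 1/1), width = 1/1 - 3/10 = 7/10
  'c': [3/10 + 7/10*0/1, 3/10 + 7/10*1/10) = [3/10, 37/100)
  'e': [3/10 + 7/10*1/10, 3/10 + 7/10*1/5) = [37/100, 11/25) <- contains code 761/2000
  'b': [3/10 + 7/10*1/5, 3/10 + 7/10*3/10) = [11/25, 51/100)
  'a': [3/10 + 7/10*3/10, 3/10 + 7/10*1/1) = [51/100, 1/1)
  emit 'e', narrow to [37/100, 11/25)
Step 3: interval [37/100, 11/25), width = 11/25 - 37/100 = 7/100
  'c': [37/100 + 7/100*0/1, 37/100 + 7/100*1/10) = [37/100, 377/1000)
  'e': [37/100 + 7/100*1/10, 37/100 + 7/100*1/5) = [377/1000, 48/125) <- contains code 761/2000
  'b': [37/100 + 7/100*1/5, 37/100 + 7/100*3/10) = [48/125, 391/1000)
  'a': [37/100 + 7/100*3/10, 37/100 + 7/100*1/1) = [391/1000, 11/25)
  emit 'e', narrow to [377/1000, 48/125)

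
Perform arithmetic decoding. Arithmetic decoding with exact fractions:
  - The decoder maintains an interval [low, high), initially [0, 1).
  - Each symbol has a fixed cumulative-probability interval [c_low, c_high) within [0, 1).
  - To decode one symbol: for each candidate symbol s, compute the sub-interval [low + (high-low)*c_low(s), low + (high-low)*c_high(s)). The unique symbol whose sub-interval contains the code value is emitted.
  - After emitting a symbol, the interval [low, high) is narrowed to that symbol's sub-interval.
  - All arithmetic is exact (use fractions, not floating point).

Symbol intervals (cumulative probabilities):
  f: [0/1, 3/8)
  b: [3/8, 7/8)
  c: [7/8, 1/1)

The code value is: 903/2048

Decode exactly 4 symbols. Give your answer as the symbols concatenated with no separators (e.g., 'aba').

Step 1: interval [0/1, 1/1), width = 1/1 - 0/1 = 1/1
  'f': [0/1 + 1/1*0/1, 0/1 + 1/1*3/8) = [0/1, 3/8)
  'b': [0/1 + 1/1*3/8, 0/1 + 1/1*7/8) = [3/8, 7/8) <- contains code 903/2048
  'c': [0/1 + 1/1*7/8, 0/1 + 1/1*1/1) = [7/8, 1/1)
  emit 'b', narrow to [3/8, 7/8)
Step 2: interval [3/8, 7/8), width = 7/8 - 3/8 = 1/2
  'f': [3/8 + 1/2*0/1, 3/8 + 1/2*3/8) = [3/8, 9/16) <- contains code 903/2048
  'b': [3/8 + 1/2*3/8, 3/8 + 1/2*7/8) = [9/16, 13/16)
  'c': [3/8 + 1/2*7/8, 3/8 + 1/2*1/1) = [13/16, 7/8)
  emit 'f', narrow to [3/8, 9/16)
Step 3: interval [3/8, 9/16), width = 9/16 - 3/8 = 3/16
  'f': [3/8 + 3/16*0/1, 3/8 + 3/16*3/8) = [3/8, 57/128) <- contains code 903/2048
  'b': [3/8 + 3/16*3/8, 3/8 + 3/16*7/8) = [57/128, 69/128)
  'c': [3/8 + 3/16*7/8, 3/8 + 3/16*1/1) = [69/128, 9/16)
  emit 'f', narrow to [3/8, 57/128)
Step 4: interval [3/8, 57/128), width = 57/128 - 3/8 = 9/128
  'f': [3/8 + 9/128*0/1, 3/8 + 9/128*3/8) = [3/8, 411/1024)
  'b': [3/8 + 9/128*3/8, 3/8 + 9/128*7/8) = [411/1024, 447/1024)
  'c': [3/8 + 9/128*7/8, 3/8 + 9/128*1/1) = [447/1024, 57/128) <- contains code 903/2048
  emit 'c', narrow to [447/1024, 57/128)

Answer: bffc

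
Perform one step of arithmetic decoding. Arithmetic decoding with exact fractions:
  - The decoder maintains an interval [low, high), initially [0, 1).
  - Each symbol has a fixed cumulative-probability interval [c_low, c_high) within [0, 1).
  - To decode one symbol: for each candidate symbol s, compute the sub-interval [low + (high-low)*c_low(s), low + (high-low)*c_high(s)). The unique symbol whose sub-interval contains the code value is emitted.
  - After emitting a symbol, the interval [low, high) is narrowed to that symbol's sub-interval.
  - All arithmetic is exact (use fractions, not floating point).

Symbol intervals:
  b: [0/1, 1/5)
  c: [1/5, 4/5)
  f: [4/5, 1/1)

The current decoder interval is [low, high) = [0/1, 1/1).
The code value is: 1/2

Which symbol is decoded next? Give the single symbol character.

Interval width = high − low = 1/1 − 0/1 = 1/1
Scaled code = (code − low) / width = (1/2 − 0/1) / 1/1 = 1/2
  b: [0/1, 1/5) 
  c: [1/5, 4/5) ← scaled code falls here ✓
  f: [4/5, 1/1) 

Answer: c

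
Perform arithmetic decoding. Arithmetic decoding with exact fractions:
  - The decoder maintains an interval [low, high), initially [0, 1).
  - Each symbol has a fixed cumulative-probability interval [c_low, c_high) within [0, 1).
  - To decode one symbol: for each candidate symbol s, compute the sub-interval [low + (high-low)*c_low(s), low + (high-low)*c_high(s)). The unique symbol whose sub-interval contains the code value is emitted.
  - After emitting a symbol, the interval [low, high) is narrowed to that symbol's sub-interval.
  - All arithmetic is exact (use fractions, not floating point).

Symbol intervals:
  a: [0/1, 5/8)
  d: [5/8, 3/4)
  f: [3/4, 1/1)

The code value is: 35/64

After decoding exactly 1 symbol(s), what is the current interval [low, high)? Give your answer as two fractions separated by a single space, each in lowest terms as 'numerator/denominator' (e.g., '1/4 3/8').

Step 1: interval [0/1, 1/1), width = 1/1 - 0/1 = 1/1
  'a': [0/1 + 1/1*0/1, 0/1 + 1/1*5/8) = [0/1, 5/8) <- contains code 35/64
  'd': [0/1 + 1/1*5/8, 0/1 + 1/1*3/4) = [5/8, 3/4)
  'f': [0/1 + 1/1*3/4, 0/1 + 1/1*1/1) = [3/4, 1/1)
  emit 'a', narrow to [0/1, 5/8)

Answer: 0/1 5/8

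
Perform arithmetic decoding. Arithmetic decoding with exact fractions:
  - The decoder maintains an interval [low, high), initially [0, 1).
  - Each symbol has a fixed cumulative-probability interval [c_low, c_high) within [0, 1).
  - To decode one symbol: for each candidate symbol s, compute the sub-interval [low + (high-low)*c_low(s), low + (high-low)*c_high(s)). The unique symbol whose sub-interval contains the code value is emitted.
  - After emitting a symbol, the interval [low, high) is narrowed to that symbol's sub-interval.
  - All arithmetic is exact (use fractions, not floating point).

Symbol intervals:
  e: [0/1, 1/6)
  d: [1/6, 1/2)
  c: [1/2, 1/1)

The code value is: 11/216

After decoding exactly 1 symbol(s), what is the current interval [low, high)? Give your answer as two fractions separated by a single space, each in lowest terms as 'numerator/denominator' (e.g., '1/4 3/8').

Answer: 0/1 1/6

Derivation:
Step 1: interval [0/1, 1/1), width = 1/1 - 0/1 = 1/1
  'e': [0/1 + 1/1*0/1, 0/1 + 1/1*1/6) = [0/1, 1/6) <- contains code 11/216
  'd': [0/1 + 1/1*1/6, 0/1 + 1/1*1/2) = [1/6, 1/2)
  'c': [0/1 + 1/1*1/2, 0/1 + 1/1*1/1) = [1/2, 1/1)
  emit 'e', narrow to [0/1, 1/6)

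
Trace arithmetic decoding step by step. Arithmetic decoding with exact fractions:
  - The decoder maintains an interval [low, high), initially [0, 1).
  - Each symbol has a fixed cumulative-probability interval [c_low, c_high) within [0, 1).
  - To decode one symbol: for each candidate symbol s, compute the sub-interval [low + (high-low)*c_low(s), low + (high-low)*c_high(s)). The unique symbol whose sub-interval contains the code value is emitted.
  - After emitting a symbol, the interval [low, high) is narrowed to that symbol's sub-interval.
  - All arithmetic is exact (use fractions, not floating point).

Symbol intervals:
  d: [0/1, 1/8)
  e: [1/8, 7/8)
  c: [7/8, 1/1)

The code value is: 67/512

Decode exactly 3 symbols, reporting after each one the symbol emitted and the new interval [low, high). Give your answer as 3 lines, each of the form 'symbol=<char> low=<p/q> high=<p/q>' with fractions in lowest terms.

Step 1: interval [0/1, 1/1), width = 1/1 - 0/1 = 1/1
  'd': [0/1 + 1/1*0/1, 0/1 + 1/1*1/8) = [0/1, 1/8)
  'e': [0/1 + 1/1*1/8, 0/1 + 1/1*7/8) = [1/8, 7/8) <- contains code 67/512
  'c': [0/1 + 1/1*7/8, 0/1 + 1/1*1/1) = [7/8, 1/1)
  emit 'e', narrow to [1/8, 7/8)
Step 2: interval [1/8, 7/8), width = 7/8 - 1/8 = 3/4
  'd': [1/8 + 3/4*0/1, 1/8 + 3/4*1/8) = [1/8, 7/32) <- contains code 67/512
  'e': [1/8 + 3/4*1/8, 1/8 + 3/4*7/8) = [7/32, 25/32)
  'c': [1/8 + 3/4*7/8, 1/8 + 3/4*1/1) = [25/32, 7/8)
  emit 'd', narrow to [1/8, 7/32)
Step 3: interval [1/8, 7/32), width = 7/32 - 1/8 = 3/32
  'd': [1/8 + 3/32*0/1, 1/8 + 3/32*1/8) = [1/8, 35/256) <- contains code 67/512
  'e': [1/8 + 3/32*1/8, 1/8 + 3/32*7/8) = [35/256, 53/256)
  'c': [1/8 + 3/32*7/8, 1/8 + 3/32*1/1) = [53/256, 7/32)
  emit 'd', narrow to [1/8, 35/256)

Answer: symbol=e low=1/8 high=7/8
symbol=d low=1/8 high=7/32
symbol=d low=1/8 high=35/256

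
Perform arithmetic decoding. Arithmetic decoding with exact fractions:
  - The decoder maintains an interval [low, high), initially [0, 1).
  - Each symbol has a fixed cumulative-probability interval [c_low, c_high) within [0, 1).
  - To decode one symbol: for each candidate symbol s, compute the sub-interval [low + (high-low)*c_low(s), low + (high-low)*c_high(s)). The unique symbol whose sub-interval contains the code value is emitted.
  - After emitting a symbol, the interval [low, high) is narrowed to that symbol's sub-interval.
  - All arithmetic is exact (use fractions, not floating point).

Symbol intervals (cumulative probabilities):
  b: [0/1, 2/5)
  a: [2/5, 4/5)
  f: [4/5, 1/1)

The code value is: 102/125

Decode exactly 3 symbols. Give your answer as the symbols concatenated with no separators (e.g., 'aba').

Step 1: interval [0/1, 1/1), width = 1/1 - 0/1 = 1/1
  'b': [0/1 + 1/1*0/1, 0/1 + 1/1*2/5) = [0/1, 2/5)
  'a': [0/1 + 1/1*2/5, 0/1 + 1/1*4/5) = [2/5, 4/5)
  'f': [0/1 + 1/1*4/5, 0/1 + 1/1*1/1) = [4/5, 1/1) <- contains code 102/125
  emit 'f', narrow to [4/5, 1/1)
Step 2: interval [4/5, 1/1), width = 1/1 - 4/5 = 1/5
  'b': [4/5 + 1/5*0/1, 4/5 + 1/5*2/5) = [4/5, 22/25) <- contains code 102/125
  'a': [4/5 + 1/5*2/5, 4/5 + 1/5*4/5) = [22/25, 24/25)
  'f': [4/5 + 1/5*4/5, 4/5 + 1/5*1/1) = [24/25, 1/1)
  emit 'b', narrow to [4/5, 22/25)
Step 3: interval [4/5, 22/25), width = 22/25 - 4/5 = 2/25
  'b': [4/5 + 2/25*0/1, 4/5 + 2/25*2/5) = [4/5, 104/125) <- contains code 102/125
  'a': [4/5 + 2/25*2/5, 4/5 + 2/25*4/5) = [104/125, 108/125)
  'f': [4/5 + 2/25*4/5, 4/5 + 2/25*1/1) = [108/125, 22/25)
  emit 'b', narrow to [4/5, 104/125)

Answer: fbb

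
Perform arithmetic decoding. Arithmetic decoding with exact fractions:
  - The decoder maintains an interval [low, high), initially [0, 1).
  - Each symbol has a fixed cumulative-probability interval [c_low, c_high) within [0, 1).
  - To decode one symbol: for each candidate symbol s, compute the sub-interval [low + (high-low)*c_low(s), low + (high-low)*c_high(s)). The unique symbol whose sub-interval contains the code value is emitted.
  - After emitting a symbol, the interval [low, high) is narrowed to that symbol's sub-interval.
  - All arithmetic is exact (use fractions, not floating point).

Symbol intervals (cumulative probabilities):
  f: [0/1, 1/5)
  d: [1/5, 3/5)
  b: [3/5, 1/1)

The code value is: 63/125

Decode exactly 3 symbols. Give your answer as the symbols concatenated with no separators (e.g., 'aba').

Answer: dbd

Derivation:
Step 1: interval [0/1, 1/1), width = 1/1 - 0/1 = 1/1
  'f': [0/1 + 1/1*0/1, 0/1 + 1/1*1/5) = [0/1, 1/5)
  'd': [0/1 + 1/1*1/5, 0/1 + 1/1*3/5) = [1/5, 3/5) <- contains code 63/125
  'b': [0/1 + 1/1*3/5, 0/1 + 1/1*1/1) = [3/5, 1/1)
  emit 'd', narrow to [1/5, 3/5)
Step 2: interval [1/5, 3/5), width = 3/5 - 1/5 = 2/5
  'f': [1/5 + 2/5*0/1, 1/5 + 2/5*1/5) = [1/5, 7/25)
  'd': [1/5 + 2/5*1/5, 1/5 + 2/5*3/5) = [7/25, 11/25)
  'b': [1/5 + 2/5*3/5, 1/5 + 2/5*1/1) = [11/25, 3/5) <- contains code 63/125
  emit 'b', narrow to [11/25, 3/5)
Step 3: interval [11/25, 3/5), width = 3/5 - 11/25 = 4/25
  'f': [11/25 + 4/25*0/1, 11/25 + 4/25*1/5) = [11/25, 59/125)
  'd': [11/25 + 4/25*1/5, 11/25 + 4/25*3/5) = [59/125, 67/125) <- contains code 63/125
  'b': [11/25 + 4/25*3/5, 11/25 + 4/25*1/1) = [67/125, 3/5)
  emit 'd', narrow to [59/125, 67/125)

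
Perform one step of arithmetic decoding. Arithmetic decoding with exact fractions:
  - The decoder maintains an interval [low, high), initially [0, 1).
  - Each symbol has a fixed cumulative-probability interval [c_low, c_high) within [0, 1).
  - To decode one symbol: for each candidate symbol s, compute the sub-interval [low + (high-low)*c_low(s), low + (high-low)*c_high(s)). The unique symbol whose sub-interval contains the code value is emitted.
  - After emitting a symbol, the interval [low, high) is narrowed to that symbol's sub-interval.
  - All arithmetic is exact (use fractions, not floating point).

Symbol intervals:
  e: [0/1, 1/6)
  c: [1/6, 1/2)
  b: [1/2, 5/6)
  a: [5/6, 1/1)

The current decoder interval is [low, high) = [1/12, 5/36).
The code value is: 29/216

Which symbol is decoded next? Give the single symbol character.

Answer: a

Derivation:
Interval width = high − low = 5/36 − 1/12 = 1/18
Scaled code = (code − low) / width = (29/216 − 1/12) / 1/18 = 11/12
  e: [0/1, 1/6) 
  c: [1/6, 1/2) 
  b: [1/2, 5/6) 
  a: [5/6, 1/1) ← scaled code falls here ✓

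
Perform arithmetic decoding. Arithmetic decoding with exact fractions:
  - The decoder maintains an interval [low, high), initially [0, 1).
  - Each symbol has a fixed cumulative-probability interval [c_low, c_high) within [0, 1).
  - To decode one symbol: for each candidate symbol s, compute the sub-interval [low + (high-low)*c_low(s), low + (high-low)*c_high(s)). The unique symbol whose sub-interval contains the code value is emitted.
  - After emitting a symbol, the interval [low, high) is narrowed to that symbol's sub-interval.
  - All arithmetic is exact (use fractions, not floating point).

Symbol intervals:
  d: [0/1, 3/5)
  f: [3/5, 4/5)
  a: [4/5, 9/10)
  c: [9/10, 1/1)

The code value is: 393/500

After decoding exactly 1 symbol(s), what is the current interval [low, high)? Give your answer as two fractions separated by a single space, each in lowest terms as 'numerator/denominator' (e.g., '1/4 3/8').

Step 1: interval [0/1, 1/1), width = 1/1 - 0/1 = 1/1
  'd': [0/1 + 1/1*0/1, 0/1 + 1/1*3/5) = [0/1, 3/5)
  'f': [0/1 + 1/1*3/5, 0/1 + 1/1*4/5) = [3/5, 4/5) <- contains code 393/500
  'a': [0/1 + 1/1*4/5, 0/1 + 1/1*9/10) = [4/5, 9/10)
  'c': [0/1 + 1/1*9/10, 0/1 + 1/1*1/1) = [9/10, 1/1)
  emit 'f', narrow to [3/5, 4/5)

Answer: 3/5 4/5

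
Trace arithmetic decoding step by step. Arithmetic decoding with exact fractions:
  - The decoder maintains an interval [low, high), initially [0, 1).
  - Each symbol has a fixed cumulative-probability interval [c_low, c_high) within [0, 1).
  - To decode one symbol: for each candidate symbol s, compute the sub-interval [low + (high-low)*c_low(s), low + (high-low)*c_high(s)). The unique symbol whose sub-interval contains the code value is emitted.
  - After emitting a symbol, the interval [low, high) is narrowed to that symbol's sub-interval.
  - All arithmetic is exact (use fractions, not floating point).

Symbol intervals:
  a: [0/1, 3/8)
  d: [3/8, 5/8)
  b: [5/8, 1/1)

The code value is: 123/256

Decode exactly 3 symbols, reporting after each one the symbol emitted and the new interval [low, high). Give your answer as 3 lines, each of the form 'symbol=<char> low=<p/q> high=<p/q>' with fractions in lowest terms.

Step 1: interval [0/1, 1/1), width = 1/1 - 0/1 = 1/1
  'a': [0/1 + 1/1*0/1, 0/1 + 1/1*3/8) = [0/1, 3/8)
  'd': [0/1 + 1/1*3/8, 0/1 + 1/1*5/8) = [3/8, 5/8) <- contains code 123/256
  'b': [0/1 + 1/1*5/8, 0/1 + 1/1*1/1) = [5/8, 1/1)
  emit 'd', narrow to [3/8, 5/8)
Step 2: interval [3/8, 5/8), width = 5/8 - 3/8 = 1/4
  'a': [3/8 + 1/4*0/1, 3/8 + 1/4*3/8) = [3/8, 15/32)
  'd': [3/8 + 1/4*3/8, 3/8 + 1/4*5/8) = [15/32, 17/32) <- contains code 123/256
  'b': [3/8 + 1/4*5/8, 3/8 + 1/4*1/1) = [17/32, 5/8)
  emit 'd', narrow to [15/32, 17/32)
Step 3: interval [15/32, 17/32), width = 17/32 - 15/32 = 1/16
  'a': [15/32 + 1/16*0/1, 15/32 + 1/16*3/8) = [15/32, 63/128) <- contains code 123/256
  'd': [15/32 + 1/16*3/8, 15/32 + 1/16*5/8) = [63/128, 65/128)
  'b': [15/32 + 1/16*5/8, 15/32 + 1/16*1/1) = [65/128, 17/32)
  emit 'a', narrow to [15/32, 63/128)

Answer: symbol=d low=3/8 high=5/8
symbol=d low=15/32 high=17/32
symbol=a low=15/32 high=63/128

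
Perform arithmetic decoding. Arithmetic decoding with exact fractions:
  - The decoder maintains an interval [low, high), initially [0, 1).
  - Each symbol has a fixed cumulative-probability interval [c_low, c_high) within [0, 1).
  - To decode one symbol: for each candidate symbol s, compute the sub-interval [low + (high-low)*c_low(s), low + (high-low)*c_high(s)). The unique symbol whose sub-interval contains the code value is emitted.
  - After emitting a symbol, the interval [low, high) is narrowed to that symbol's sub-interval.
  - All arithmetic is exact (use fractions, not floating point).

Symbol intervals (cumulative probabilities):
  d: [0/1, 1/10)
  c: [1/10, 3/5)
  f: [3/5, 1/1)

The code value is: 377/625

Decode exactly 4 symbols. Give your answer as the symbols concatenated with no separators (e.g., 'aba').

Answer: fddf

Derivation:
Step 1: interval [0/1, 1/1), width = 1/1 - 0/1 = 1/1
  'd': [0/1 + 1/1*0/1, 0/1 + 1/1*1/10) = [0/1, 1/10)
  'c': [0/1 + 1/1*1/10, 0/1 + 1/1*3/5) = [1/10, 3/5)
  'f': [0/1 + 1/1*3/5, 0/1 + 1/1*1/1) = [3/5, 1/1) <- contains code 377/625
  emit 'f', narrow to [3/5, 1/1)
Step 2: interval [3/5, 1/1), width = 1/1 - 3/5 = 2/5
  'd': [3/5 + 2/5*0/1, 3/5 + 2/5*1/10) = [3/5, 16/25) <- contains code 377/625
  'c': [3/5 + 2/5*1/10, 3/5 + 2/5*3/5) = [16/25, 21/25)
  'f': [3/5 + 2/5*3/5, 3/5 + 2/5*1/1) = [21/25, 1/1)
  emit 'd', narrow to [3/5, 16/25)
Step 3: interval [3/5, 16/25), width = 16/25 - 3/5 = 1/25
  'd': [3/5 + 1/25*0/1, 3/5 + 1/25*1/10) = [3/5, 151/250) <- contains code 377/625
  'c': [3/5 + 1/25*1/10, 3/5 + 1/25*3/5) = [151/250, 78/125)
  'f': [3/5 + 1/25*3/5, 3/5 + 1/25*1/1) = [78/125, 16/25)
  emit 'd', narrow to [3/5, 151/250)
Step 4: interval [3/5, 151/250), width = 151/250 - 3/5 = 1/250
  'd': [3/5 + 1/250*0/1, 3/5 + 1/250*1/10) = [3/5, 1501/2500)
  'c': [3/5 + 1/250*1/10, 3/5 + 1/250*3/5) = [1501/2500, 753/1250)
  'f': [3/5 + 1/250*3/5, 3/5 + 1/250*1/1) = [753/1250, 151/250) <- contains code 377/625
  emit 'f', narrow to [753/1250, 151/250)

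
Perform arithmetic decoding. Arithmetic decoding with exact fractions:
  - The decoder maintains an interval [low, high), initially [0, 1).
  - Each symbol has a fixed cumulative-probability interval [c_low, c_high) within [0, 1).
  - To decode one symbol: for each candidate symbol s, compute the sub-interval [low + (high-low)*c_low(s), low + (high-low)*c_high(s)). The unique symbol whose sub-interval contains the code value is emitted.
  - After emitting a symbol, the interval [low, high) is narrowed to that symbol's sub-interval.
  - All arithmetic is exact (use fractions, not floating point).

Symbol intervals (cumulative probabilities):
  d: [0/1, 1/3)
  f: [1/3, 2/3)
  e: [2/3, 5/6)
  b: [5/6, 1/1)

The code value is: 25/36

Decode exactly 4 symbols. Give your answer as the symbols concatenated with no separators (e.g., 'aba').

Step 1: interval [0/1, 1/1), width = 1/1 - 0/1 = 1/1
  'd': [0/1 + 1/1*0/1, 0/1 + 1/1*1/3) = [0/1, 1/3)
  'f': [0/1 + 1/1*1/3, 0/1 + 1/1*2/3) = [1/3, 2/3)
  'e': [0/1 + 1/1*2/3, 0/1 + 1/1*5/6) = [2/3, 5/6) <- contains code 25/36
  'b': [0/1 + 1/1*5/6, 0/1 + 1/1*1/1) = [5/6, 1/1)
  emit 'e', narrow to [2/3, 5/6)
Step 2: interval [2/3, 5/6), width = 5/6 - 2/3 = 1/6
  'd': [2/3 + 1/6*0/1, 2/3 + 1/6*1/3) = [2/3, 13/18) <- contains code 25/36
  'f': [2/3 + 1/6*1/3, 2/3 + 1/6*2/3) = [13/18, 7/9)
  'e': [2/3 + 1/6*2/3, 2/3 + 1/6*5/6) = [7/9, 29/36)
  'b': [2/3 + 1/6*5/6, 2/3 + 1/6*1/1) = [29/36, 5/6)
  emit 'd', narrow to [2/3, 13/18)
Step 3: interval [2/3, 13/18), width = 13/18 - 2/3 = 1/18
  'd': [2/3 + 1/18*0/1, 2/3 + 1/18*1/3) = [2/3, 37/54)
  'f': [2/3 + 1/18*1/3, 2/3 + 1/18*2/3) = [37/54, 19/27) <- contains code 25/36
  'e': [2/3 + 1/18*2/3, 2/3 + 1/18*5/6) = [19/27, 77/108)
  'b': [2/3 + 1/18*5/6, 2/3 + 1/18*1/1) = [77/108, 13/18)
  emit 'f', narrow to [37/54, 19/27)
Step 4: interval [37/54, 19/27), width = 19/27 - 37/54 = 1/54
  'd': [37/54 + 1/54*0/1, 37/54 + 1/54*1/3) = [37/54, 56/81)
  'f': [37/54 + 1/54*1/3, 37/54 + 1/54*2/3) = [56/81, 113/162) <- contains code 25/36
  'e': [37/54 + 1/54*2/3, 37/54 + 1/54*5/6) = [113/162, 227/324)
  'b': [37/54 + 1/54*5/6, 37/54 + 1/54*1/1) = [227/324, 19/27)
  emit 'f', narrow to [56/81, 113/162)

Answer: edff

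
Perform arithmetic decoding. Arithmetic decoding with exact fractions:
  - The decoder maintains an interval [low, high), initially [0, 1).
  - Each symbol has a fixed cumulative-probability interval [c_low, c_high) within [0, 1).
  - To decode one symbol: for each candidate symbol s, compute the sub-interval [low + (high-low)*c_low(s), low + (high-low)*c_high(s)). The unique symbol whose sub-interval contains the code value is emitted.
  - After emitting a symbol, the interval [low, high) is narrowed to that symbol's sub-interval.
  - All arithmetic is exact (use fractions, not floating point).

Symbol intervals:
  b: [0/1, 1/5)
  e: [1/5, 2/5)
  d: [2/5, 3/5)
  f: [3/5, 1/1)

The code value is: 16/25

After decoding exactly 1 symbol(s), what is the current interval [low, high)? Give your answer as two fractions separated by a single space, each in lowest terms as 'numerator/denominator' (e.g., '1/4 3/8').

Step 1: interval [0/1, 1/1), width = 1/1 - 0/1 = 1/1
  'b': [0/1 + 1/1*0/1, 0/1 + 1/1*1/5) = [0/1, 1/5)
  'e': [0/1 + 1/1*1/5, 0/1 + 1/1*2/5) = [1/5, 2/5)
  'd': [0/1 + 1/1*2/5, 0/1 + 1/1*3/5) = [2/5, 3/5)
  'f': [0/1 + 1/1*3/5, 0/1 + 1/1*1/1) = [3/5, 1/1) <- contains code 16/25
  emit 'f', narrow to [3/5, 1/1)

Answer: 3/5 1/1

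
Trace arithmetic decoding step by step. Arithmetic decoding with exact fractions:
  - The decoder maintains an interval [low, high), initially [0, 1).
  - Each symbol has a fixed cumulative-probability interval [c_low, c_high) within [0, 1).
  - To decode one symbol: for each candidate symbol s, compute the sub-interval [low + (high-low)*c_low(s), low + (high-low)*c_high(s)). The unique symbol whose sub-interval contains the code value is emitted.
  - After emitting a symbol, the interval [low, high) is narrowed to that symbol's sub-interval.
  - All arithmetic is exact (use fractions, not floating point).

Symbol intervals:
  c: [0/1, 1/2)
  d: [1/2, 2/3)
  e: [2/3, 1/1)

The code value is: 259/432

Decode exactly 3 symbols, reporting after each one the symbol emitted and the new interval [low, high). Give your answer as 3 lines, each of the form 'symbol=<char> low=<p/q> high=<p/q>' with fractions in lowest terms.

Answer: symbol=d low=1/2 high=2/3
symbol=d low=7/12 high=11/18
symbol=d low=43/72 high=65/108

Derivation:
Step 1: interval [0/1, 1/1), width = 1/1 - 0/1 = 1/1
  'c': [0/1 + 1/1*0/1, 0/1 + 1/1*1/2) = [0/1, 1/2)
  'd': [0/1 + 1/1*1/2, 0/1 + 1/1*2/3) = [1/2, 2/3) <- contains code 259/432
  'e': [0/1 + 1/1*2/3, 0/1 + 1/1*1/1) = [2/3, 1/1)
  emit 'd', narrow to [1/2, 2/3)
Step 2: interval [1/2, 2/3), width = 2/3 - 1/2 = 1/6
  'c': [1/2 + 1/6*0/1, 1/2 + 1/6*1/2) = [1/2, 7/12)
  'd': [1/2 + 1/6*1/2, 1/2 + 1/6*2/3) = [7/12, 11/18) <- contains code 259/432
  'e': [1/2 + 1/6*2/3, 1/2 + 1/6*1/1) = [11/18, 2/3)
  emit 'd', narrow to [7/12, 11/18)
Step 3: interval [7/12, 11/18), width = 11/18 - 7/12 = 1/36
  'c': [7/12 + 1/36*0/1, 7/12 + 1/36*1/2) = [7/12, 43/72)
  'd': [7/12 + 1/36*1/2, 7/12 + 1/36*2/3) = [43/72, 65/108) <- contains code 259/432
  'e': [7/12 + 1/36*2/3, 7/12 + 1/36*1/1) = [65/108, 11/18)
  emit 'd', narrow to [43/72, 65/108)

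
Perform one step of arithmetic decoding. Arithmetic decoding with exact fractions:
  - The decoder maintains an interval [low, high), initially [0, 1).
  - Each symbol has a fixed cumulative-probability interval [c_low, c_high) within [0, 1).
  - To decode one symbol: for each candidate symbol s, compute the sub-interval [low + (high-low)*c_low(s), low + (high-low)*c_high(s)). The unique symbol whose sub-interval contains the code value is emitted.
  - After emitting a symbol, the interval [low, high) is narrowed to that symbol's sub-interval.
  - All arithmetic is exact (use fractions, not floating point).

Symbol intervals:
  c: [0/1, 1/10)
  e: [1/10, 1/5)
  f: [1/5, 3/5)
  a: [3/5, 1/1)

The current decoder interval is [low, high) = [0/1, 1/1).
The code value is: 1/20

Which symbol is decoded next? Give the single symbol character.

Answer: c

Derivation:
Interval width = high − low = 1/1 − 0/1 = 1/1
Scaled code = (code − low) / width = (1/20 − 0/1) / 1/1 = 1/20
  c: [0/1, 1/10) ← scaled code falls here ✓
  e: [1/10, 1/5) 
  f: [1/5, 3/5) 
  a: [3/5, 1/1) 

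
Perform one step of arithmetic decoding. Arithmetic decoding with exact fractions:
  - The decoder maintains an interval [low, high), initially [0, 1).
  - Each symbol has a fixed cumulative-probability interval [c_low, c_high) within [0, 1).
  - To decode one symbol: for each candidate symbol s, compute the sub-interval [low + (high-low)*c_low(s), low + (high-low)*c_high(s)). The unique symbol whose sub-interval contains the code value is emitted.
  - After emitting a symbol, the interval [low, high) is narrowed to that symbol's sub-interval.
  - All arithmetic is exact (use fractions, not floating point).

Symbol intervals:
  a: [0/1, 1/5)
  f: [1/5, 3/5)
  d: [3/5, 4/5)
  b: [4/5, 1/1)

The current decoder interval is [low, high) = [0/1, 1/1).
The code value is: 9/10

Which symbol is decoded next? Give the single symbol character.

Interval width = high − low = 1/1 − 0/1 = 1/1
Scaled code = (code − low) / width = (9/10 − 0/1) / 1/1 = 9/10
  a: [0/1, 1/5) 
  f: [1/5, 3/5) 
  d: [3/5, 4/5) 
  b: [4/5, 1/1) ← scaled code falls here ✓

Answer: b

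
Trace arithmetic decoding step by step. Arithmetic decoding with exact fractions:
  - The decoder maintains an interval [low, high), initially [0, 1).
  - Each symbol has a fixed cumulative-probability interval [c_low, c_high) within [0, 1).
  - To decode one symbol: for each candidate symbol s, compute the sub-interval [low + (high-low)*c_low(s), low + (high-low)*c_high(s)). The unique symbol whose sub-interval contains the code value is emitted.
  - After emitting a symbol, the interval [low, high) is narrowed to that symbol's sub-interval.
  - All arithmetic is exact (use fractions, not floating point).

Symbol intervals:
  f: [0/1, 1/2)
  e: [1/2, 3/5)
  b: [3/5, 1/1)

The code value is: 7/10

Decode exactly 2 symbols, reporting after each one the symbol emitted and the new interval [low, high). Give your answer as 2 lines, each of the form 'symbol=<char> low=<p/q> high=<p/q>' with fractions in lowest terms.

Answer: symbol=b low=3/5 high=1/1
symbol=f low=3/5 high=4/5

Derivation:
Step 1: interval [0/1, 1/1), width = 1/1 - 0/1 = 1/1
  'f': [0/1 + 1/1*0/1, 0/1 + 1/1*1/2) = [0/1, 1/2)
  'e': [0/1 + 1/1*1/2, 0/1 + 1/1*3/5) = [1/2, 3/5)
  'b': [0/1 + 1/1*3/5, 0/1 + 1/1*1/1) = [3/5, 1/1) <- contains code 7/10
  emit 'b', narrow to [3/5, 1/1)
Step 2: interval [3/5, 1/1), width = 1/1 - 3/5 = 2/5
  'f': [3/5 + 2/5*0/1, 3/5 + 2/5*1/2) = [3/5, 4/5) <- contains code 7/10
  'e': [3/5 + 2/5*1/2, 3/5 + 2/5*3/5) = [4/5, 21/25)
  'b': [3/5 + 2/5*3/5, 3/5 + 2/5*1/1) = [21/25, 1/1)
  emit 'f', narrow to [3/5, 4/5)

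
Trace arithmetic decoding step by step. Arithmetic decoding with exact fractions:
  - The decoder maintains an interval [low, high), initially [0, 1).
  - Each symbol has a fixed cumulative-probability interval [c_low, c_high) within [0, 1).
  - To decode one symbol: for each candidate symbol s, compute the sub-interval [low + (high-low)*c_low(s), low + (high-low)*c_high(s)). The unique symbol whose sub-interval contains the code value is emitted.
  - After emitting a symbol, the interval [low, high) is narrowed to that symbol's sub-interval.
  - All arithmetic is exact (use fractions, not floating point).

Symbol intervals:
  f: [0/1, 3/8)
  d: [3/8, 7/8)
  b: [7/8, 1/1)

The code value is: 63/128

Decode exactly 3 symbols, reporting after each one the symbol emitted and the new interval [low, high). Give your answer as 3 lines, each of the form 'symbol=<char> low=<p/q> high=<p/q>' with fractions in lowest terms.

Answer: symbol=d low=3/8 high=7/8
symbol=f low=3/8 high=9/16
symbol=d low=57/128 high=69/128

Derivation:
Step 1: interval [0/1, 1/1), width = 1/1 - 0/1 = 1/1
  'f': [0/1 + 1/1*0/1, 0/1 + 1/1*3/8) = [0/1, 3/8)
  'd': [0/1 + 1/1*3/8, 0/1 + 1/1*7/8) = [3/8, 7/8) <- contains code 63/128
  'b': [0/1 + 1/1*7/8, 0/1 + 1/1*1/1) = [7/8, 1/1)
  emit 'd', narrow to [3/8, 7/8)
Step 2: interval [3/8, 7/8), width = 7/8 - 3/8 = 1/2
  'f': [3/8 + 1/2*0/1, 3/8 + 1/2*3/8) = [3/8, 9/16) <- contains code 63/128
  'd': [3/8 + 1/2*3/8, 3/8 + 1/2*7/8) = [9/16, 13/16)
  'b': [3/8 + 1/2*7/8, 3/8 + 1/2*1/1) = [13/16, 7/8)
  emit 'f', narrow to [3/8, 9/16)
Step 3: interval [3/8, 9/16), width = 9/16 - 3/8 = 3/16
  'f': [3/8 + 3/16*0/1, 3/8 + 3/16*3/8) = [3/8, 57/128)
  'd': [3/8 + 3/16*3/8, 3/8 + 3/16*7/8) = [57/128, 69/128) <- contains code 63/128
  'b': [3/8 + 3/16*7/8, 3/8 + 3/16*1/1) = [69/128, 9/16)
  emit 'd', narrow to [57/128, 69/128)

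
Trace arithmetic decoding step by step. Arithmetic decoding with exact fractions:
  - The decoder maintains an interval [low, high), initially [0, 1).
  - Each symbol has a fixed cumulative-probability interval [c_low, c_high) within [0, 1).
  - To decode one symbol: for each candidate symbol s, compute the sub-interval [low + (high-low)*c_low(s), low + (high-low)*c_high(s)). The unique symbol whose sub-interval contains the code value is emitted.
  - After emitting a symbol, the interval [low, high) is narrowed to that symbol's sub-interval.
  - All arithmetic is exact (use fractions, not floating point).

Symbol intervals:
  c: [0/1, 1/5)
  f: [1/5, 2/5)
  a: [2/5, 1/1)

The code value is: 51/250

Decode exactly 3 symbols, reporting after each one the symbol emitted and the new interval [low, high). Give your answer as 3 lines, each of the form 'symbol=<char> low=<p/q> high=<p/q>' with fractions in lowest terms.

Step 1: interval [0/1, 1/1), width = 1/1 - 0/1 = 1/1
  'c': [0/1 + 1/1*0/1, 0/1 + 1/1*1/5) = [0/1, 1/5)
  'f': [0/1 + 1/1*1/5, 0/1 + 1/1*2/5) = [1/5, 2/5) <- contains code 51/250
  'a': [0/1 + 1/1*2/5, 0/1 + 1/1*1/1) = [2/5, 1/1)
  emit 'f', narrow to [1/5, 2/5)
Step 2: interval [1/5, 2/5), width = 2/5 - 1/5 = 1/5
  'c': [1/5 + 1/5*0/1, 1/5 + 1/5*1/5) = [1/5, 6/25) <- contains code 51/250
  'f': [1/5 + 1/5*1/5, 1/5 + 1/5*2/5) = [6/25, 7/25)
  'a': [1/5 + 1/5*2/5, 1/5 + 1/5*1/1) = [7/25, 2/5)
  emit 'c', narrow to [1/5, 6/25)
Step 3: interval [1/5, 6/25), width = 6/25 - 1/5 = 1/25
  'c': [1/5 + 1/25*0/1, 1/5 + 1/25*1/5) = [1/5, 26/125) <- contains code 51/250
  'f': [1/5 + 1/25*1/5, 1/5 + 1/25*2/5) = [26/125, 27/125)
  'a': [1/5 + 1/25*2/5, 1/5 + 1/25*1/1) = [27/125, 6/25)
  emit 'c', narrow to [1/5, 26/125)

Answer: symbol=f low=1/5 high=2/5
symbol=c low=1/5 high=6/25
symbol=c low=1/5 high=26/125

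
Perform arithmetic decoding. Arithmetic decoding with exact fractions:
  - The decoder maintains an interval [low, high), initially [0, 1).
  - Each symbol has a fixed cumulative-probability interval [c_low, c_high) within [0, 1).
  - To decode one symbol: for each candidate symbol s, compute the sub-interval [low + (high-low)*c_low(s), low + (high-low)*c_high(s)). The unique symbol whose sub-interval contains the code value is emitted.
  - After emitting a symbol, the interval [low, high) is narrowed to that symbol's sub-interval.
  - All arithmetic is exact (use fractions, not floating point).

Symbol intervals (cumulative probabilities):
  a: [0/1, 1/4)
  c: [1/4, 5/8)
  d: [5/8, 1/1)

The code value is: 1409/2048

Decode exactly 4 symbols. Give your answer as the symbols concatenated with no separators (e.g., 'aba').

Step 1: interval [0/1, 1/1), width = 1/1 - 0/1 = 1/1
  'a': [0/1 + 1/1*0/1, 0/1 + 1/1*1/4) = [0/1, 1/4)
  'c': [0/1 + 1/1*1/4, 0/1 + 1/1*5/8) = [1/4, 5/8)
  'd': [0/1 + 1/1*5/8, 0/1 + 1/1*1/1) = [5/8, 1/1) <- contains code 1409/2048
  emit 'd', narrow to [5/8, 1/1)
Step 2: interval [5/8, 1/1), width = 1/1 - 5/8 = 3/8
  'a': [5/8 + 3/8*0/1, 5/8 + 3/8*1/4) = [5/8, 23/32) <- contains code 1409/2048
  'c': [5/8 + 3/8*1/4, 5/8 + 3/8*5/8) = [23/32, 55/64)
  'd': [5/8 + 3/8*5/8, 5/8 + 3/8*1/1) = [55/64, 1/1)
  emit 'a', narrow to [5/8, 23/32)
Step 3: interval [5/8, 23/32), width = 23/32 - 5/8 = 3/32
  'a': [5/8 + 3/32*0/1, 5/8 + 3/32*1/4) = [5/8, 83/128)
  'c': [5/8 + 3/32*1/4, 5/8 + 3/32*5/8) = [83/128, 175/256)
  'd': [5/8 + 3/32*5/8, 5/8 + 3/32*1/1) = [175/256, 23/32) <- contains code 1409/2048
  emit 'd', narrow to [175/256, 23/32)
Step 4: interval [175/256, 23/32), width = 23/32 - 175/256 = 9/256
  'a': [175/256 + 9/256*0/1, 175/256 + 9/256*1/4) = [175/256, 709/1024) <- contains code 1409/2048
  'c': [175/256 + 9/256*1/4, 175/256 + 9/256*5/8) = [709/1024, 1445/2048)
  'd': [175/256 + 9/256*5/8, 175/256 + 9/256*1/1) = [1445/2048, 23/32)
  emit 'a', narrow to [175/256, 709/1024)

Answer: dada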